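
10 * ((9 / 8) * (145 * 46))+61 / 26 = 975518/13 = 75039.85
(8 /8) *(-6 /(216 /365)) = -365/36 = -10.14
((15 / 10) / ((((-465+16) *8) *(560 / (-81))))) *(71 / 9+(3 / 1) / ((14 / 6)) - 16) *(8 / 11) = -1161/3872176 = 0.00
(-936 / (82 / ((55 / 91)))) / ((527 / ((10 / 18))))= -1100/151249 = -0.01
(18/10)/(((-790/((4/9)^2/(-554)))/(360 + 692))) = 4208/4923675 = 0.00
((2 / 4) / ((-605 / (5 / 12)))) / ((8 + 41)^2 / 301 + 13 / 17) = -731/18556560 = 0.00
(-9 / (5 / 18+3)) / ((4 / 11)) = -891/118 = -7.55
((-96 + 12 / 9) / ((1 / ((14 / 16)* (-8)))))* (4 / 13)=7952/39 = 203.90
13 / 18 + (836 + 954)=32233/18 = 1790.72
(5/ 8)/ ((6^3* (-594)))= -5/1026432 = 0.00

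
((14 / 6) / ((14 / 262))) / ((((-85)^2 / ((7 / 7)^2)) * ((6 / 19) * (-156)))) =-2489/20287800 = 0.00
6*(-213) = -1278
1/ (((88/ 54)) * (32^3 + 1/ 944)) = 6372/340262923 = 0.00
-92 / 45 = -2.04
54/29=1.86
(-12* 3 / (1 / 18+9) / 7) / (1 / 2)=-1296/1141 = -1.14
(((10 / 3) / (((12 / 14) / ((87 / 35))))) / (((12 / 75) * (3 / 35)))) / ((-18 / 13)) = -329875/648 = -509.07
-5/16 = -0.31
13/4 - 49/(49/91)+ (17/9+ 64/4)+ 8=-2227/36 = -61.86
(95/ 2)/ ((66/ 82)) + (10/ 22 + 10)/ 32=62665/1056 = 59.34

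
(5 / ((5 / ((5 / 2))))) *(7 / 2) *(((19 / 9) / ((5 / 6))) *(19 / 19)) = 133/6 = 22.17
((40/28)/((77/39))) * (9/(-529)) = -3510/285131 = -0.01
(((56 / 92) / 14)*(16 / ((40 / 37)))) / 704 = 37/40480 = 0.00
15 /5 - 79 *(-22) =1741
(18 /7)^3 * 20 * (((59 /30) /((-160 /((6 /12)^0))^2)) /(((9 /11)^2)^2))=0.06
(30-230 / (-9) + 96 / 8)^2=369664/81 = 4563.75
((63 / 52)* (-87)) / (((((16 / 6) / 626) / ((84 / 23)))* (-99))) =12008871/13156 = 912.81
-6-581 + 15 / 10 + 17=-1137/2 = -568.50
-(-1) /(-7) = -1/7 = -0.14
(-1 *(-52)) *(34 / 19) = 1768/19 = 93.05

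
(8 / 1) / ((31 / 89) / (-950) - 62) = -676400/5242131 = -0.13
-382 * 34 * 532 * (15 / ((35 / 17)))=-50341488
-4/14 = -2/7 = -0.29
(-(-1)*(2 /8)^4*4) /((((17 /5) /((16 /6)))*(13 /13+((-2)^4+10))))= 5/11016 = 0.00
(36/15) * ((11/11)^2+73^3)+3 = 4668231/5 = 933646.20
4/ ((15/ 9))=12/5 = 2.40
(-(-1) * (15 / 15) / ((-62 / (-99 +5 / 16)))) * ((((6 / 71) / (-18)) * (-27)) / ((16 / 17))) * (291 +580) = 210422277/1126912 = 186.72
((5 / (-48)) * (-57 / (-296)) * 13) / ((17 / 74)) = -1235/1088 = -1.14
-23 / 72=-0.32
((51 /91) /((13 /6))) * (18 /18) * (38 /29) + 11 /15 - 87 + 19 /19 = -43704233/514605 = -84.93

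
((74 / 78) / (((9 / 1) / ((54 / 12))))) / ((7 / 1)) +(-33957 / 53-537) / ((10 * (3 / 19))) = -107910917/144690 = -745.81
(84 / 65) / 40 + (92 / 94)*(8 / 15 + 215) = 19336301/91650 = 210.98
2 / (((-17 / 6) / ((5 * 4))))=-240/17 = -14.12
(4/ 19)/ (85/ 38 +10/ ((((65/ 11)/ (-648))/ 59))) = -104/31960847 = 0.00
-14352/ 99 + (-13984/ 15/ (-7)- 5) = -19391/1155 = -16.79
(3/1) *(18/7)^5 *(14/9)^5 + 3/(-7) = 21501/7 = 3071.57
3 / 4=0.75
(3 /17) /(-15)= -1/85 = -0.01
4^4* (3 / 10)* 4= 1536/5 = 307.20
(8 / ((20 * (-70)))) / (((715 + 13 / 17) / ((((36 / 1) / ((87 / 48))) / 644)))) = -34/138085675 = 0.00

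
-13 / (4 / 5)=-65/4 = -16.25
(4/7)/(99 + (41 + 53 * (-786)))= -2/145313 = 0.00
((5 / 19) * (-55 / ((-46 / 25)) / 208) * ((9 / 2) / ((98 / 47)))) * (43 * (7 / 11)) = 11368125/5090176 = 2.23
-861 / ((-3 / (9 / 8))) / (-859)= -2583/6872 = -0.38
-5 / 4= -1.25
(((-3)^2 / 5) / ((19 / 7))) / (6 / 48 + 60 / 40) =504/1235 = 0.41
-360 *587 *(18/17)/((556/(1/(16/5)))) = -1188675/9452 = -125.76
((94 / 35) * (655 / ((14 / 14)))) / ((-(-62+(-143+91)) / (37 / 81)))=227809/32319 = 7.05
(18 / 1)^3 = 5832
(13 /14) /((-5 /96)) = -624/35 = -17.83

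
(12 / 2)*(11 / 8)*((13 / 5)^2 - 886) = -725373/100 = -7253.73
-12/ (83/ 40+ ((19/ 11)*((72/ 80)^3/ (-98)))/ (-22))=-284592000/49224551 = -5.78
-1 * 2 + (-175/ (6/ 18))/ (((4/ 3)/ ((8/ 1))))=-3152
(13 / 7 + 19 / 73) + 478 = 245340/511 = 480.12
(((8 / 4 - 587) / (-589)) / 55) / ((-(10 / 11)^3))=-0.02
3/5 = 0.60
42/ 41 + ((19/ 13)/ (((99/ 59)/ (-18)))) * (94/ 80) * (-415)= 179317885/23452 = 7646.17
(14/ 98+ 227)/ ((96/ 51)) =13515/112 = 120.67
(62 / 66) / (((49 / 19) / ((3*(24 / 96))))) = 589/2156 = 0.27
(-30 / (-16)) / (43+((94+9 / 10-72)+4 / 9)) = 675/23884 = 0.03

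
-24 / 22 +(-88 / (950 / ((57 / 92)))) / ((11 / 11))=-7263/6325 = -1.15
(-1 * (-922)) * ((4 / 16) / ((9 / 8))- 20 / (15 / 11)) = -119860/9 = -13317.78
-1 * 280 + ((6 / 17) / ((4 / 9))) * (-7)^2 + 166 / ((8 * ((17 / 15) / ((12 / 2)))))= -2231/17 = -131.24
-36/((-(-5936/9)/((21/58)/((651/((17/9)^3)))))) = -4913/24014088 = 0.00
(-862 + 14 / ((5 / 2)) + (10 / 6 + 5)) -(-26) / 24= -16973/20 = -848.65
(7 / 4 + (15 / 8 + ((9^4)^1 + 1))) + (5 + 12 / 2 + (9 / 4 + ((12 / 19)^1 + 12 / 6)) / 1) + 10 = 1001909/152 = 6591.51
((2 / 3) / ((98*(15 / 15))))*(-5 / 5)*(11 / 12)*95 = -0.59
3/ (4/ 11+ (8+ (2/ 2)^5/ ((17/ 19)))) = 187/591 = 0.32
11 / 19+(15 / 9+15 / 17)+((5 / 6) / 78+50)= 8032651/151164 = 53.14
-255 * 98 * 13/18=-54145/3 = -18048.33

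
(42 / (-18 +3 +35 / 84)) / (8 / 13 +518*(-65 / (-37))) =-156/49325 = 0.00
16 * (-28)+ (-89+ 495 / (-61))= -33252/61 = -545.11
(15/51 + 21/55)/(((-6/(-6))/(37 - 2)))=4424/187 = 23.66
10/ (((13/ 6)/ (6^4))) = 77760/13 = 5981.54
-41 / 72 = -0.57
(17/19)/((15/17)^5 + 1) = 24137569/41405408 = 0.58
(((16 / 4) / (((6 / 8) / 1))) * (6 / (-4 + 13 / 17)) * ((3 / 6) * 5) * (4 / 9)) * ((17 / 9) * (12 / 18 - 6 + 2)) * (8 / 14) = 739840/18711 = 39.54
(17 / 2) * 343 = 2915.50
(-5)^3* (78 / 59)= -9750/59 = -165.25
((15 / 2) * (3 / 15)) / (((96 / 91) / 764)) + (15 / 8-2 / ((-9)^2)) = 1410259/1296 = 1088.16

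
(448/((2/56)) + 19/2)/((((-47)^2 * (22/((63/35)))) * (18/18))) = 225963/485980 = 0.46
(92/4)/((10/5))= 23/2 = 11.50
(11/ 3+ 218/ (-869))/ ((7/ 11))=8905/1659 = 5.37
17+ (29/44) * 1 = 777/44 = 17.66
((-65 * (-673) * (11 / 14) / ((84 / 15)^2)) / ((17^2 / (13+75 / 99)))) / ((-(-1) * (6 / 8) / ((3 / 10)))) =49650575/2379048 = 20.87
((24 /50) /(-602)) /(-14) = 3/52675 = 0.00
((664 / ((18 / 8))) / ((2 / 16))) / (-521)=-21248/4689 = -4.53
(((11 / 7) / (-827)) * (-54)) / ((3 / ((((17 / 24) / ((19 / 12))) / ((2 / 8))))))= 6732/109991 = 0.06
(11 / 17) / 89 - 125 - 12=-207270/1513 = -136.99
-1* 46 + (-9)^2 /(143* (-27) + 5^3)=-171937/3736 = -46.02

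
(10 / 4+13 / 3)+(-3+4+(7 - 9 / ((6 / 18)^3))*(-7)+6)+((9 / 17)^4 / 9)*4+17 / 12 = 557013213/334084 = 1667.28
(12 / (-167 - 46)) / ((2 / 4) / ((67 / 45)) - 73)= 536/691327 = 0.00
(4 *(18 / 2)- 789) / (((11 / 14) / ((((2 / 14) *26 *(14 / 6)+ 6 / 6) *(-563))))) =57373078/11 = 5215734.36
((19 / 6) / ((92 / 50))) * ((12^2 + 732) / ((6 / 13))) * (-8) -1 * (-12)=-1802272/69 = -26119.88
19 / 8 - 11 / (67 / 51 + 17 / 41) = -3.99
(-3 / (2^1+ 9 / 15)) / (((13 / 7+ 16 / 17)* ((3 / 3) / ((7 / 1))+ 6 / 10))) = -0.56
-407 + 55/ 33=-1216/3 = -405.33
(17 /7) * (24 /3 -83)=-1275/7 = -182.14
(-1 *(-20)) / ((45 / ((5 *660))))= 4400/3 = 1466.67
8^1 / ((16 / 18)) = 9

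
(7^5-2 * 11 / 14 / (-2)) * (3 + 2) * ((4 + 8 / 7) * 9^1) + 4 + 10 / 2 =190600731/49 = 3889810.84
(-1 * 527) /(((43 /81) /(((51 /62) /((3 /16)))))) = -187272/43 = -4355.16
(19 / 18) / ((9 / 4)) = 0.47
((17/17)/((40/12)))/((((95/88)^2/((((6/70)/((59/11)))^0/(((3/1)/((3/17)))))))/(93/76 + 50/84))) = 2810104/102027625 = 0.03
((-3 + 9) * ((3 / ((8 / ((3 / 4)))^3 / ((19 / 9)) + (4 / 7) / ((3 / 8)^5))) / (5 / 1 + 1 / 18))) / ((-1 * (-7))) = 373977/479338496 = 0.00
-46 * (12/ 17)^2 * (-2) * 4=52992/289 = 183.36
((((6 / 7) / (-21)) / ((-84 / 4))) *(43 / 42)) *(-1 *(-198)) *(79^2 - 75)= 2429.42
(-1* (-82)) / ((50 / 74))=3034/25 = 121.36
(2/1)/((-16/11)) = -11/8 = -1.38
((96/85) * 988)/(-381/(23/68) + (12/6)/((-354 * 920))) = -162579456/164120363 = -0.99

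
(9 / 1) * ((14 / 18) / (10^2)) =7/100 = 0.07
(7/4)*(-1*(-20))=35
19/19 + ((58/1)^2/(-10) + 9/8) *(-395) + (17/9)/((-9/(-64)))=85826341/648 = 132448.06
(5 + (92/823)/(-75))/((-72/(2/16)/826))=-127424129/17776800 = -7.17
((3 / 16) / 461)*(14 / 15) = 7/18440 = 0.00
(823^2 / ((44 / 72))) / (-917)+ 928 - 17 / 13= -36976897/131131 = -281.98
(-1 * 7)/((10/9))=-63/10 = -6.30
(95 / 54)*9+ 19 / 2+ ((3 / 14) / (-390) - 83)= -314863/5460 = -57.67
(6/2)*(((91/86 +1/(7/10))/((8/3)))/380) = 13473/1830080 = 0.01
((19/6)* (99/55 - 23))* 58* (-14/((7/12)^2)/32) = 175218/35 = 5006.23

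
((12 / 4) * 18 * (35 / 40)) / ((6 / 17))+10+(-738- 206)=-6401/8 = -800.12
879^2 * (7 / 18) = 600943/2 = 300471.50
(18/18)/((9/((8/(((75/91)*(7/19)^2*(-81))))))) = -0.10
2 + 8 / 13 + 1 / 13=35/13 = 2.69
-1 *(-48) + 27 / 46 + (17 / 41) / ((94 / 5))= 2154400/44321 = 48.61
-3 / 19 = -0.16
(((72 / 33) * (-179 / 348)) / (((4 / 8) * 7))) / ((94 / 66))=-2148/9541 = -0.23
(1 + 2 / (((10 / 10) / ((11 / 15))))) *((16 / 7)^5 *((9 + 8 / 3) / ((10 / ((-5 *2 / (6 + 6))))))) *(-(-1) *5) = -48496640/64827 = -748.09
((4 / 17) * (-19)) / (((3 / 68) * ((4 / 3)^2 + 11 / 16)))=-14592/355 = -41.10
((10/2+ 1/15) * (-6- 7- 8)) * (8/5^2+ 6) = -84056/125 = -672.45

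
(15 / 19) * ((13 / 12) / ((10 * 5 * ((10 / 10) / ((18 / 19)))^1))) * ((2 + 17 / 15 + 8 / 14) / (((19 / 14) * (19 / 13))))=197223/6516050 = 0.03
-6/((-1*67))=6/67 = 0.09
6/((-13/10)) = -4.62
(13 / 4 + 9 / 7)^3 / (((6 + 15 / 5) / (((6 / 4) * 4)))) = 2048383/32928 = 62.21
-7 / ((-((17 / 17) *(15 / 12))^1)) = 28/5 = 5.60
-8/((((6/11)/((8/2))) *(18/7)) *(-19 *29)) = 616/14877 = 0.04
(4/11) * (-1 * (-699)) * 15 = 41940/11 = 3812.73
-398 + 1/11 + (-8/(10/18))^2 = -52401/275 = -190.55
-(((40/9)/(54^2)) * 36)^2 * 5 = -8000/531441 = -0.02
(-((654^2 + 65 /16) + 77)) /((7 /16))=-6844753/7 = -977821.86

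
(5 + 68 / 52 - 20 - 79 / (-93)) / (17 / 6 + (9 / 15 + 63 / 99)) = -1707970/541229 = -3.16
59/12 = 4.92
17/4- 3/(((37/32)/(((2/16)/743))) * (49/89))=22895731/5388236 = 4.25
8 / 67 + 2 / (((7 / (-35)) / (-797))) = 533998/67 = 7970.12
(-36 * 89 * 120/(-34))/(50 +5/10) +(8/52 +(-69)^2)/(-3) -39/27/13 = -273859306/200889 = -1363.24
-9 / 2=-4.50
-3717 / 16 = -232.31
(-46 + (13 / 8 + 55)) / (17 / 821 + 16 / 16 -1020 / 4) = -69785/1668136 = -0.04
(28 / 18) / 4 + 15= 277/18 = 15.39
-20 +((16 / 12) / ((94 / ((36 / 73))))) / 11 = -754796/37741 = -20.00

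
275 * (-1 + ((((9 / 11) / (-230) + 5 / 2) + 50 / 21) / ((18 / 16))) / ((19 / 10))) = 29114125/82593 = 352.50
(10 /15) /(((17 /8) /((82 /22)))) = 656/561 = 1.17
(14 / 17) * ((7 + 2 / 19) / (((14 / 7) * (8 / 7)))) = 2.56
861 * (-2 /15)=-574/5 = -114.80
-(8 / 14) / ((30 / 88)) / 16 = -11/105 = -0.10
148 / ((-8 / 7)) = -259/2 = -129.50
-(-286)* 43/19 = 12298/19 = 647.26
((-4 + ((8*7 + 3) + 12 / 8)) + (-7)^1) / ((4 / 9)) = 891/8 = 111.38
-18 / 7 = -2.57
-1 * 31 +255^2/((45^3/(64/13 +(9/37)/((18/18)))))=-1064158/38961 = -27.31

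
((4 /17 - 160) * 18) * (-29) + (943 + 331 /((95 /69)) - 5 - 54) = 136502363/1615 = 84521.59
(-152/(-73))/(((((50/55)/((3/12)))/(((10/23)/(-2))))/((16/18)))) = -1672/15111 = -0.11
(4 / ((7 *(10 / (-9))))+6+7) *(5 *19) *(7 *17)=141151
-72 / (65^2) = -72/4225 = -0.02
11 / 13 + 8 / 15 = 1.38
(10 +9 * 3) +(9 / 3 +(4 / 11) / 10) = 2202/55 = 40.04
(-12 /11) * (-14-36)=600/11 = 54.55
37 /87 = 0.43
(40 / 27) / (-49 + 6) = -40/1161 = -0.03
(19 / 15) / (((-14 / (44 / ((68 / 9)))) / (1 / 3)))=-209/1190 = -0.18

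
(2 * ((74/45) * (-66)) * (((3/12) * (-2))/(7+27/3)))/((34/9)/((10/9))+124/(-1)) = -407/7236 = -0.06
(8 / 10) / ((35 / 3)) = 0.07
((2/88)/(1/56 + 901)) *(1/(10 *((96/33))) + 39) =87437/88804320 = 0.00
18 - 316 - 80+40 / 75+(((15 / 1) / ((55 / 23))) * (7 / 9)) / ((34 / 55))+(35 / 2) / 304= -57289907/155040 = -369.52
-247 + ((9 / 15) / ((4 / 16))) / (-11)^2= -149423/605 = -246.98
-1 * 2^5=-32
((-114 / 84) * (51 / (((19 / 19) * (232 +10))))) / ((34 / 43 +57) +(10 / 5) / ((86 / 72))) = -41667/8663116 = 0.00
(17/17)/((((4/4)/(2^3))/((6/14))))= 24/7 = 3.43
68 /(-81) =-68/81 = -0.84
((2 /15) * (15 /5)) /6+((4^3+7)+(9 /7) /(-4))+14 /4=31183/420 = 74.25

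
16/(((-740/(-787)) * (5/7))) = 22036/925 = 23.82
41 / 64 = 0.64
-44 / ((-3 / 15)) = 220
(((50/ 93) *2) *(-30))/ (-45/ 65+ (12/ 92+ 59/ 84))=-229.58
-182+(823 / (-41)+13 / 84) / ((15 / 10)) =-1008811/5166 = -195.28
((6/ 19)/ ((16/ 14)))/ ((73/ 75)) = 1575/5548 = 0.28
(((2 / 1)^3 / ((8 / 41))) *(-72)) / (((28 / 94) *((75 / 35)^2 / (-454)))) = 24496024/25 = 979840.96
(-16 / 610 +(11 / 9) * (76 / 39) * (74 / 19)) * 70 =13863808/21411 = 647.51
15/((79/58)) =870/79 = 11.01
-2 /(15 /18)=-12/5 = -2.40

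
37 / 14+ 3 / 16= 317/112 = 2.83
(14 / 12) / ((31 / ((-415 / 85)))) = -581/3162 = -0.18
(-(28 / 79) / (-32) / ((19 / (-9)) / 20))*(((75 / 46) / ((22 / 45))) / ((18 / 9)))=-1063125/6076048 = -0.17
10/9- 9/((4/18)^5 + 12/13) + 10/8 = -23556131/3190518 = -7.38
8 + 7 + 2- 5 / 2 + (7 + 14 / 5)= 243/10 = 24.30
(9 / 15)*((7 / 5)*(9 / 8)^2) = 1701/1600 = 1.06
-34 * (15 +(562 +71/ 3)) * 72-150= -1470582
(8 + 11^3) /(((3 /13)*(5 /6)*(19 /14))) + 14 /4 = 975457/190 = 5133.98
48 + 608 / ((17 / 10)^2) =74672/289 = 258.38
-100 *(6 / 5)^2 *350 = -50400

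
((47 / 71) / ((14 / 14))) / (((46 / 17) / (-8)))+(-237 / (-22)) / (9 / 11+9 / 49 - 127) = -453063925/221803858 = -2.04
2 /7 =0.29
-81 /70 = -1.16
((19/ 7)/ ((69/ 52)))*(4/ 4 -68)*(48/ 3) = -1059136/483 = -2192.83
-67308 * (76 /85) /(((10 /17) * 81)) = -852568/675 = -1263.06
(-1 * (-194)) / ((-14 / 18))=-1746/7 = -249.43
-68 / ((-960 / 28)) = 119/60 = 1.98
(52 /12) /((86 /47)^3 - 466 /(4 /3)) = -2699398/213900495 = -0.01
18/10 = 9/5 = 1.80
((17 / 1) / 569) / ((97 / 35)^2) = 20825/5353721 = 0.00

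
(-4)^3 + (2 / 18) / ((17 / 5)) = -9787/153 = -63.97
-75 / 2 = -37.50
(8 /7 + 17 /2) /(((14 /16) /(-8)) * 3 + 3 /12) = -864/7 = -123.43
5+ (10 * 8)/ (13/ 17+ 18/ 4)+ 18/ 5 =21297/895 = 23.80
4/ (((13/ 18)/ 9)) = 648/13 = 49.85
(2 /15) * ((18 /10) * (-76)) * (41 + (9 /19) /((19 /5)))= -356304/475 = -750.11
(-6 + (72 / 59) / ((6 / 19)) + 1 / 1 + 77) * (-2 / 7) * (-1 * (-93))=-832536/413 = -2015.83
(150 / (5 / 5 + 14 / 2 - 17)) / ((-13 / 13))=50/3 = 16.67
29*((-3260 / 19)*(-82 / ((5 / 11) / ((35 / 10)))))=59692556/19 = 3141713.47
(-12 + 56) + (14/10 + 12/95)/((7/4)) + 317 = 48129/133 = 361.87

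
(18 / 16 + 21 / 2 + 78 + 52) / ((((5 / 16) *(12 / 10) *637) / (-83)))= -94039/1911 = -49.21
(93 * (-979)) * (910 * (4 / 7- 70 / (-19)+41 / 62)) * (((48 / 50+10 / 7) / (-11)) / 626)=309609729/2191 = 141309.78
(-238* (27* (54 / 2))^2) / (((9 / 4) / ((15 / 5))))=-168643944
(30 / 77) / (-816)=-5/10472 = 0.00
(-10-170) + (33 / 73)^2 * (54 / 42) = -6704739/37303 = -179.74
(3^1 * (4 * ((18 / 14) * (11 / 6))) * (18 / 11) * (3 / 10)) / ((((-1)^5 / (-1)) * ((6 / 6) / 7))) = 486/5 = 97.20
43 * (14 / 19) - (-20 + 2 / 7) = 6836/133 = 51.40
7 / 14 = 1/2 = 0.50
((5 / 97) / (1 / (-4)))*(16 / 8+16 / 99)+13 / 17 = 0.32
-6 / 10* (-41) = 123/5 = 24.60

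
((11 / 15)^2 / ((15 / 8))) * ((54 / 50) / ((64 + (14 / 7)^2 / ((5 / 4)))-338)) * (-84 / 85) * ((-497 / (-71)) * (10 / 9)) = 189728/21579375 = 0.01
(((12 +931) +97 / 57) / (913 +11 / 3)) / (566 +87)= 26924/17059625 = 0.00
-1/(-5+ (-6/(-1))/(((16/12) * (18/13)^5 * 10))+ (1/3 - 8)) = 4199040/52816547 = 0.08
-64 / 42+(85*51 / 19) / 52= 59419/20748 = 2.86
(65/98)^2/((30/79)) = 66755/57624 = 1.16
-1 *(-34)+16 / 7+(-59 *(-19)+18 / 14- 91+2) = 7487/7 = 1069.57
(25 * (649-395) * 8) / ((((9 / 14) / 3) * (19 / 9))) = 2133600/19 = 112294.74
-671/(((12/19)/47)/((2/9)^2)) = -599203/243 = -2465.86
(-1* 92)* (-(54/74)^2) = 67068/1369 = 48.99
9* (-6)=-54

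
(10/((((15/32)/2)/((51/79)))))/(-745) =-2176/58855 = -0.04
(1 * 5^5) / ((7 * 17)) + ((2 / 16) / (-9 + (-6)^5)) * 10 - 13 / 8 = 24.64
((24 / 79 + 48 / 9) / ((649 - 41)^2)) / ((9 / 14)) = 1169/49280832 = 0.00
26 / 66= 13/33 = 0.39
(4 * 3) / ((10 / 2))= 12/5 = 2.40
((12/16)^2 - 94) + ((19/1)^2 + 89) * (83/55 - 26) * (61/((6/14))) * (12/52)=-828457145/2288 = -362087.91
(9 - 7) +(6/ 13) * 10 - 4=34/13 = 2.62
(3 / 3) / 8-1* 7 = -55/8 = -6.88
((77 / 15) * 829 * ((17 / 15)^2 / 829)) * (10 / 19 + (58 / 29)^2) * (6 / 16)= 956879/85500 = 11.19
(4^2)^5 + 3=1048579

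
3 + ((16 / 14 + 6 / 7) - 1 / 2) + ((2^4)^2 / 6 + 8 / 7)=2029/42 = 48.31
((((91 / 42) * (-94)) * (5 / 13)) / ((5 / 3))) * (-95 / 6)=4465/6 = 744.17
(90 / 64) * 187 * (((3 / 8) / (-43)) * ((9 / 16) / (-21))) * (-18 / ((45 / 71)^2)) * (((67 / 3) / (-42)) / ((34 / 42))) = 11145651/6164480 = 1.81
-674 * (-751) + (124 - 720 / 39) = 6581634/13 = 506279.54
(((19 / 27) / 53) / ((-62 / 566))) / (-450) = 5377/19962450 = 0.00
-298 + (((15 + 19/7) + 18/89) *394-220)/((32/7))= 106627/89 = 1198.06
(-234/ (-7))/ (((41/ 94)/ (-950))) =-20896200/287 = -72809.06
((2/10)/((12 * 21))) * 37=37/1260 = 0.03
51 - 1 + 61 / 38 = 1961/38 = 51.61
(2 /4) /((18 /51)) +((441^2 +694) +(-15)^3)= 2301617/12 = 191801.42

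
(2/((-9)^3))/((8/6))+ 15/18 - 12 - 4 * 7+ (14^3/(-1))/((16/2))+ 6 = -91409/243 = -376.17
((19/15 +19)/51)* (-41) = -12464/765 = -16.29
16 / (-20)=-4/5 = -0.80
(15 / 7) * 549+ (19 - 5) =8333/7 = 1190.43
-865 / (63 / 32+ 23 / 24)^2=-7971840/78961 = -100.96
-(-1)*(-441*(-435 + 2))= 190953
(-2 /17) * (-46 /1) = 92/17 = 5.41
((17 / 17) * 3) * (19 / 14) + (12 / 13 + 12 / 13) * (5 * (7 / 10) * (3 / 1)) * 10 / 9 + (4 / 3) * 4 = 16895/546 = 30.94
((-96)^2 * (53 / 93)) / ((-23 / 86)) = -14002176/713 = -19638.40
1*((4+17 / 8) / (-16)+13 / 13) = 79/128 = 0.62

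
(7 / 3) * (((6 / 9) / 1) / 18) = 7/81 = 0.09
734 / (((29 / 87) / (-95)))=-209190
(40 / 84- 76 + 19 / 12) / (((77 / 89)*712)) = -6211/51744 = -0.12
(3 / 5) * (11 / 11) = 3/5 = 0.60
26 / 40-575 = -11487/20 = -574.35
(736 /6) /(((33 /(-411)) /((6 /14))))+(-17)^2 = -365.75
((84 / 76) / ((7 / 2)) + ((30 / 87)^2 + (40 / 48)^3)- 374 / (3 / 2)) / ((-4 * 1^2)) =857067313/13805856 = 62.08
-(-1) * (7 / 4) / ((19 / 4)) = 7/19 = 0.37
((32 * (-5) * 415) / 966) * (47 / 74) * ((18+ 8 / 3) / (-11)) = 48372400/589743 = 82.02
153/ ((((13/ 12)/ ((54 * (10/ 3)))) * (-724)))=-82620/2353 = -35.11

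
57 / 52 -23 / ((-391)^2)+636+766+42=499488763/345644 = 1445.10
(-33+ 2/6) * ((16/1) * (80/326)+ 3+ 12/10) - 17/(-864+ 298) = -367322999/1383870 = -265.43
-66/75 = -22/25 = -0.88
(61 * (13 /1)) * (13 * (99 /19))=1020591/19 = 53715.32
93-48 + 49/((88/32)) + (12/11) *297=4255/11 = 386.82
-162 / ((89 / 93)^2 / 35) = -49039830/7921 = -6191.12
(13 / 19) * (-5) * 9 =-585/19 = -30.79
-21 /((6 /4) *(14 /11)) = -11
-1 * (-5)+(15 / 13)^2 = 1070/169 = 6.33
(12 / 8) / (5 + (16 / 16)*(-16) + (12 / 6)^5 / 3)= -9/2 = -4.50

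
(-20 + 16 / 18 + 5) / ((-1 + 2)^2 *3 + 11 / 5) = -2.71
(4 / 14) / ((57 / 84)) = 8/19 = 0.42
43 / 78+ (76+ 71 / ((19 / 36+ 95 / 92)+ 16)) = 22850951/283530 = 80.59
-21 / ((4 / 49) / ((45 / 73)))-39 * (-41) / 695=-31715067/202940 = -156.28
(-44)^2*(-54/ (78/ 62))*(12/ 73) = -12963456/949 = -13660.12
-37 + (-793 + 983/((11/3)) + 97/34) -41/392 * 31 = -562.30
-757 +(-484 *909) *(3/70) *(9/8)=-3075683/140 = -21969.16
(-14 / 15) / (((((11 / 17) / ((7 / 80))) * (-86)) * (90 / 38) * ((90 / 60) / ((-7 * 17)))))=-1883413/38313000 = -0.05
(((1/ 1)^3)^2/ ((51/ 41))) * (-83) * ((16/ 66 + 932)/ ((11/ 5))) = -523449460/18513 = -28274.70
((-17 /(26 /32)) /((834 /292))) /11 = -0.67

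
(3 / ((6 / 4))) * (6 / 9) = 4/3 = 1.33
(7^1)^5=16807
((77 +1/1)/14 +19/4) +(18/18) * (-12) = -47/28 = -1.68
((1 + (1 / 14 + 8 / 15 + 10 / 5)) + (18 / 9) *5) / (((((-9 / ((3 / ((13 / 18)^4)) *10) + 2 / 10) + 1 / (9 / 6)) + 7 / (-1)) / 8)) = -266592384/15223159 = -17.51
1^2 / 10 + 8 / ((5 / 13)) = 209/10 = 20.90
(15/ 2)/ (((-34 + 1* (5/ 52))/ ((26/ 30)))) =-338/1763 = -0.19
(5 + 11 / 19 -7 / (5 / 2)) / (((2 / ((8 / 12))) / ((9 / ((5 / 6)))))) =4752/475 = 10.00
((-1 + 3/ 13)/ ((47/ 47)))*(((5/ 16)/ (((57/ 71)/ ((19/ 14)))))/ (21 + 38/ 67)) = -23785/1262352 = -0.02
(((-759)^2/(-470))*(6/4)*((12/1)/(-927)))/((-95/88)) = -50695128/2299475 = -22.05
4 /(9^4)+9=59053/6561 = 9.00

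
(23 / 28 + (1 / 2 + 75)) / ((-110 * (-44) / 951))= 2032287/135520 = 15.00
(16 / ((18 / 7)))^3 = 175616/729 = 240.90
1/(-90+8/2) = -1/86 = -0.01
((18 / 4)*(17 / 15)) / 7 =51/70 = 0.73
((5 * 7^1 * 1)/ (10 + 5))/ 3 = 7/9 = 0.78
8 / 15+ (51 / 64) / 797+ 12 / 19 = 1.17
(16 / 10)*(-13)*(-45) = 936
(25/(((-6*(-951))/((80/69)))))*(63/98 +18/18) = 500/59913 = 0.01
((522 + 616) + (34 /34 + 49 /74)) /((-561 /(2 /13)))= -84335/269841 = -0.31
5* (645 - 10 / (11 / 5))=35225/11 = 3202.27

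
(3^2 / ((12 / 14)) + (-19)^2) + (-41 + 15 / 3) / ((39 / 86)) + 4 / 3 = 22889/78 = 293.45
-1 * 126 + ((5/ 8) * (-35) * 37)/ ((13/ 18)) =-64827/52 = -1246.67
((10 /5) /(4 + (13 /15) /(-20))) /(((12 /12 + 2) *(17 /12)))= 2400/20179 = 0.12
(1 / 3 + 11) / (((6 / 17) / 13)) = 3757/9 = 417.44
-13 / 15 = -0.87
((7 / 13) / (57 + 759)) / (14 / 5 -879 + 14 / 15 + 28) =-35/44939024 = 0.00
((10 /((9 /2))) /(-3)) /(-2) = 10/27 = 0.37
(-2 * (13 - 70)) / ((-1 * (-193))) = 114/193 = 0.59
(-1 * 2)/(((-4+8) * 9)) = -1/18 = -0.06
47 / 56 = 0.84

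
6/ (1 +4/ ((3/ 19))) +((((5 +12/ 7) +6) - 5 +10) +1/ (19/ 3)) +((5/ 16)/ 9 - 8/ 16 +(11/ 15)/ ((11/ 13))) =139963963/7565040 = 18.50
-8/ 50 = -4/25 = -0.16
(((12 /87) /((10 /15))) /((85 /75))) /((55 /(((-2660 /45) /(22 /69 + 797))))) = -73416/298346345 = 0.00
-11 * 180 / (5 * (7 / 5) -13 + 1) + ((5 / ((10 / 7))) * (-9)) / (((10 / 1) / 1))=7857/20 = 392.85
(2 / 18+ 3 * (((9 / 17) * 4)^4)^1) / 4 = 45433153/3006756 = 15.11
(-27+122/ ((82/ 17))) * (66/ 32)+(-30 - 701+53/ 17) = -4078307/5576 = -731.40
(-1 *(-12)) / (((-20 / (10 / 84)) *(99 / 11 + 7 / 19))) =-0.01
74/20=37/10 = 3.70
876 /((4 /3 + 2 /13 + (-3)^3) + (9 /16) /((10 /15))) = -1093248/30787 = -35.51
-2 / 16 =-1/8 = -0.12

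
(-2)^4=16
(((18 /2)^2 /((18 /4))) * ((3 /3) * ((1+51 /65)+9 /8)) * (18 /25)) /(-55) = -122553/178750 = -0.69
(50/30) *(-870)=-1450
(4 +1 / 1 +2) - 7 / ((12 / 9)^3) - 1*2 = 131/64 = 2.05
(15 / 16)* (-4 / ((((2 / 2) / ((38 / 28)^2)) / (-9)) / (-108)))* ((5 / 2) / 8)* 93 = -611867925/3136 = -195110.95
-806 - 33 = -839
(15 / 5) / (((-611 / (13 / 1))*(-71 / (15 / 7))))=45/23359 = 0.00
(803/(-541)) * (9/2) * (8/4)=-7227/541 = -13.36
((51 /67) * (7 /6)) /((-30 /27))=-1071/1340 = -0.80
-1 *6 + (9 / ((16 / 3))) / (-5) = -507/80 = -6.34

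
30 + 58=88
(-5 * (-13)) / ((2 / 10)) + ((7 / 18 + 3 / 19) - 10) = 107917/342 = 315.55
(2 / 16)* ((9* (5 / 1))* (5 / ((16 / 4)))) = 225/32 = 7.03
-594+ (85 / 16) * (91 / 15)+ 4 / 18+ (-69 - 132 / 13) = -1199395/1872 = -640.70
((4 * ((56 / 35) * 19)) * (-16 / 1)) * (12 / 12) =-9728/5 = -1945.60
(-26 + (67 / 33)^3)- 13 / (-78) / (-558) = -78567607/4456188 = -17.63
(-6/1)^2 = 36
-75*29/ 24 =-725/8 = -90.62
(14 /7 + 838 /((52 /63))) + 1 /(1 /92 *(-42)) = 554233/546 = 1015.08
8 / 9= 0.89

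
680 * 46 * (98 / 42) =218960/3 = 72986.67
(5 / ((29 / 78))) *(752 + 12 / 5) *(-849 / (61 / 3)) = -749368152/1769 = -423611.17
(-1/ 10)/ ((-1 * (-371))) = -1/3710 = 0.00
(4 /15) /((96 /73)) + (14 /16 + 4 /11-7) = -5503/990 = -5.56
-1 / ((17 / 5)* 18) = -5/306 = -0.02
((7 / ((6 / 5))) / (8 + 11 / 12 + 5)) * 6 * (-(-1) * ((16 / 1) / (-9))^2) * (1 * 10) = 358400/4509 = 79.49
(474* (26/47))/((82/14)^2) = 603876/79007 = 7.64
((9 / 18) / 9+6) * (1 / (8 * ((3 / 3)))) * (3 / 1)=109/48 = 2.27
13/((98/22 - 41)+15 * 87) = 143/13953 = 0.01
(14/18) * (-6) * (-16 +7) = 42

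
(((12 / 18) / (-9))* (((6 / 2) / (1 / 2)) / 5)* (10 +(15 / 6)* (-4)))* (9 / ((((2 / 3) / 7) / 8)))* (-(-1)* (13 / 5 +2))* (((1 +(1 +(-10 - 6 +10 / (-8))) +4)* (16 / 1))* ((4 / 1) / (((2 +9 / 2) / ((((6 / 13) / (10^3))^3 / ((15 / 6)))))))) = 0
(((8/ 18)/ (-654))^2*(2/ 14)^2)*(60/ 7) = 80/990269469 = 0.00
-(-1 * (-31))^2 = -961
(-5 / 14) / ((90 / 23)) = -23/252 = -0.09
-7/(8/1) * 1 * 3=-21/8 = -2.62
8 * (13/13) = 8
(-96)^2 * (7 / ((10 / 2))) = 64512/5 = 12902.40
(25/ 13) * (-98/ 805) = -70/299 = -0.23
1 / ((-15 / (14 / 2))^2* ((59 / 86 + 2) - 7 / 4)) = 1204/5175 = 0.23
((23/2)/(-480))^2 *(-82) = -21689/460800 = -0.05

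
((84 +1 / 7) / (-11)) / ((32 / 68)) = -10013/616 = -16.25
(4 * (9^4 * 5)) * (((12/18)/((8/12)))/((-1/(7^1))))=-918540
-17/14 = -1.21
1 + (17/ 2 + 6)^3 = 24397/8 = 3049.62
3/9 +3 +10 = 40/3 = 13.33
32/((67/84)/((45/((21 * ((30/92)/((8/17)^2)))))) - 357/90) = -5652480/603857 = -9.36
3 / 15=1/5 = 0.20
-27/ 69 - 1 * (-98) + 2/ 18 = 20228/207 = 97.72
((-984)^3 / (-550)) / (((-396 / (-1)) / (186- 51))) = 357286464/605 = 590556.14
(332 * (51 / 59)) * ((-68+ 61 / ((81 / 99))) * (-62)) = -349928/3 = -116642.67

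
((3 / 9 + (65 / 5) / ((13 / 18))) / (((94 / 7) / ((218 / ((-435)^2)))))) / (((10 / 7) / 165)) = 646261/3557430 = 0.18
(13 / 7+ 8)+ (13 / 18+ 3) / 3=4195/378 = 11.10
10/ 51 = 0.20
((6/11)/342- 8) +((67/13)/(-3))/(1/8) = -59073/2717 = -21.74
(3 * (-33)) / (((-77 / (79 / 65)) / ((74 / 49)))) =52614/22295 = 2.36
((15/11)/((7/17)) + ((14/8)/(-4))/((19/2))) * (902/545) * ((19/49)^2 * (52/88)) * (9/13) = 267967431/806063720 = 0.33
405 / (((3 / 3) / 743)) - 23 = 300892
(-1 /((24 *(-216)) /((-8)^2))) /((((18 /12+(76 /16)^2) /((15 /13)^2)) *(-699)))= -80/81864783 = 0.00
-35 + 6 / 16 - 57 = -91.62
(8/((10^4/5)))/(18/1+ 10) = 1/7000 = 0.00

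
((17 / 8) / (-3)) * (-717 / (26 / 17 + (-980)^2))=69071/130614608 = 0.00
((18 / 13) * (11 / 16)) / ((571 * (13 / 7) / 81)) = 56133/771992 = 0.07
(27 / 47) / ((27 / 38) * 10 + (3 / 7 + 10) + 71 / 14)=1026/40373 = 0.03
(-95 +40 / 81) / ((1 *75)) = -1531/1215 = -1.26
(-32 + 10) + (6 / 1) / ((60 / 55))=-33/2 = -16.50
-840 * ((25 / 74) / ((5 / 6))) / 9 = -1400/37 = -37.84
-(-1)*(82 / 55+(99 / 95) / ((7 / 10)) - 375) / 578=-2721329/4228070 = -0.64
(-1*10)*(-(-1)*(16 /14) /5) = -16/7 = -2.29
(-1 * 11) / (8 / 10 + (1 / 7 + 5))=-385/208 = -1.85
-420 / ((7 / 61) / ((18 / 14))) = -32940/7 = -4705.71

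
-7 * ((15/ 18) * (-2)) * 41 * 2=2870/3 = 956.67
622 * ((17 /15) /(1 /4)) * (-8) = -338368/15 = -22557.87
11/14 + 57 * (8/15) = 2183/70 = 31.19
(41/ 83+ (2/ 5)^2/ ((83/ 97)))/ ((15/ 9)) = 4239/10375 = 0.41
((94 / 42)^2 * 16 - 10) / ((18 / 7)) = 27.28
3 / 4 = 0.75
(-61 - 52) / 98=-113/98 = -1.15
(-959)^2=919681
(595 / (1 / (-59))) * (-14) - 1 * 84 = 491386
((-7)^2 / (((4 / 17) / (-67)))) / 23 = -55811/92 = -606.64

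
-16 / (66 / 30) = -7.27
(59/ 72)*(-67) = -3953/72 = -54.90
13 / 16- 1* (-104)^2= -173043/16 = -10815.19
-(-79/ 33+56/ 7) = -185/33 = -5.61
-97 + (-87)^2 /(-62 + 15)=-12128/47 = -258.04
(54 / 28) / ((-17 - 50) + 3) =-27/896 = -0.03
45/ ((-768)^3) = -5/50331648 = 0.00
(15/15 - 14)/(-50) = 13/50 = 0.26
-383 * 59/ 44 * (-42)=474537/22 = 21569.86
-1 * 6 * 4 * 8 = -192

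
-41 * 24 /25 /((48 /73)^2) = -91.04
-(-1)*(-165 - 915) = -1080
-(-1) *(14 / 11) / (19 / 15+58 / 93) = 2170/3223 = 0.67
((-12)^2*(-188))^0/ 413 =1/413 = 0.00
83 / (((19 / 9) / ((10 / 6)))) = 1245/19 = 65.53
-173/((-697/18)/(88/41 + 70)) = 322.33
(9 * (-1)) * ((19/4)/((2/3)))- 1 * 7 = -569/8 = -71.12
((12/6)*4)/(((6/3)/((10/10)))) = 4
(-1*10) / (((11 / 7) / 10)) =-700/11 = -63.64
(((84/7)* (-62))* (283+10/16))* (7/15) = -492373/5 = -98474.60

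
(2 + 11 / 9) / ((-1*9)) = -29/81 = -0.36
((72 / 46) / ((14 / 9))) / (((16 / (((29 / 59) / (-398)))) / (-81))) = 190269/30244816 = 0.01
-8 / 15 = -0.53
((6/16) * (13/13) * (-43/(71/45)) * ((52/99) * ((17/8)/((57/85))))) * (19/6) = -4038775/74976 = -53.87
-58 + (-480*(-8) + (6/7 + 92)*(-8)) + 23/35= 15199/5 = 3039.80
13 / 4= 3.25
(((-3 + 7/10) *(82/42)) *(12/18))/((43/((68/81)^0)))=-943/13545 = -0.07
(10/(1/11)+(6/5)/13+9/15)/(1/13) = 1439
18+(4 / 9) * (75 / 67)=3718/201 = 18.50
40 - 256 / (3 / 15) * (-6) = 7720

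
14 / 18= 7/9 = 0.78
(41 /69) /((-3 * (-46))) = 41/9522 = 0.00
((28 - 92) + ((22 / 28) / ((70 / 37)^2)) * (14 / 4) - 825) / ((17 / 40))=-17409341/8330 = -2089.96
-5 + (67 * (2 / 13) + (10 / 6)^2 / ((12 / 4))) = 2188/351 = 6.23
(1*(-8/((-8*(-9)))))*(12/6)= -0.22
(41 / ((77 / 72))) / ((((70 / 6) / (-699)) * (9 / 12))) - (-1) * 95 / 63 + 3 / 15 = -74242702/24255 = -3060.92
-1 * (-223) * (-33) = -7359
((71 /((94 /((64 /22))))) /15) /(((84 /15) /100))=2.62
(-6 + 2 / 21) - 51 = -1195/21 = -56.90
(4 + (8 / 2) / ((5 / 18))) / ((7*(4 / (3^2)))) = 207/35 = 5.91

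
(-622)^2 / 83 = 386884/83 = 4661.25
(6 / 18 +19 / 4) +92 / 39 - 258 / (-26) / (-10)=129/20 = 6.45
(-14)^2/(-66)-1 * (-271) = 8845/33 = 268.03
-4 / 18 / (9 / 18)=-4/9 = -0.44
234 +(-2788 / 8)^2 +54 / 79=121686.93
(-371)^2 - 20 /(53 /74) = 7293493/53 = 137613.08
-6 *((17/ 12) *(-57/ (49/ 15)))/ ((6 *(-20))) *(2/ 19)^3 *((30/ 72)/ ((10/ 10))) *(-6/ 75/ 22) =17/7783160 = 0.00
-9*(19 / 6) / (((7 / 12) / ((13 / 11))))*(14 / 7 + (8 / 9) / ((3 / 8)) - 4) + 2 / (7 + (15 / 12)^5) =-5597148/264187 = -21.19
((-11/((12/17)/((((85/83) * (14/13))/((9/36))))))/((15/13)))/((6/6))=-44506/747 = -59.58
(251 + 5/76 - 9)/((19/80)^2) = 29435200/6859 = 4291.47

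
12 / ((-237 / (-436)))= 1744/79 = 22.08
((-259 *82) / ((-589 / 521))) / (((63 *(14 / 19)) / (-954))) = -83777842/217 = -386073.00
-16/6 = -8/3 = -2.67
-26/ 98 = -13/49 = -0.27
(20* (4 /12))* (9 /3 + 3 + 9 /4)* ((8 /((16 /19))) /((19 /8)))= 220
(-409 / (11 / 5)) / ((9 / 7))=-14315/99 = -144.60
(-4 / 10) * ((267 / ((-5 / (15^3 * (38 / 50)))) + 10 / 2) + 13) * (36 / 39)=3286872/65 = 50567.26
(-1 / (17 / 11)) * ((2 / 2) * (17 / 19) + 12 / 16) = -1375/1292 = -1.06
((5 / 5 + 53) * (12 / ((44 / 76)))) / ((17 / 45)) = 554040/187 = 2962.78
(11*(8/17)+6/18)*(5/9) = 1405/459 = 3.06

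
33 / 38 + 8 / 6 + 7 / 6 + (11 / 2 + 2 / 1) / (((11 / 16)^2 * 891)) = 3.39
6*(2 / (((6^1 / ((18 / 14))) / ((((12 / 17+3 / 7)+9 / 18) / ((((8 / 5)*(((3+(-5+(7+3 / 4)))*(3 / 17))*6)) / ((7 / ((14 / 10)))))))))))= 9725/4508 = 2.16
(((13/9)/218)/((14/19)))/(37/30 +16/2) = 1235/1268106 = 0.00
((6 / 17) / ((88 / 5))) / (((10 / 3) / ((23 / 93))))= 69/46376 = 0.00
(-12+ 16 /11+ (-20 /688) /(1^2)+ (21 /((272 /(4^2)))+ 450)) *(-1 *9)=-127560717/32164 = -3965.95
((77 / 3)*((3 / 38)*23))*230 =203665/19 = 10719.21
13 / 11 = 1.18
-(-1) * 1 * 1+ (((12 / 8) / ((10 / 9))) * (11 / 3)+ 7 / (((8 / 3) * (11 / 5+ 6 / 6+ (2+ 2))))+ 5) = 5431/480 = 11.31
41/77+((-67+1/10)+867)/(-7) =-87601/770 = -113.77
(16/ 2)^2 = 64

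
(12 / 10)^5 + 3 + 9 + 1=48401/3125 = 15.49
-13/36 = -0.36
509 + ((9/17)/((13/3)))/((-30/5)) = 224969/442 = 508.98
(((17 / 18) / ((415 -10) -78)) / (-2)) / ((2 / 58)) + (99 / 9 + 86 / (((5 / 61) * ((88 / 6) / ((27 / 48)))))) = 265185763/5179680 = 51.20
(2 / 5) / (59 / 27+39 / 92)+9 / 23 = 405909/745315 = 0.54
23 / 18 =1.28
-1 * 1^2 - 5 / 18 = -23/18 = -1.28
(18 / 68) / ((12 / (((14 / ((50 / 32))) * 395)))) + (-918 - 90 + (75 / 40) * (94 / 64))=-20175339/21760 = -927.18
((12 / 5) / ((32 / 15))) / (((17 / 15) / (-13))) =-1755/136 = -12.90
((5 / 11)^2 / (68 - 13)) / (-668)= -5/889108 = 0.00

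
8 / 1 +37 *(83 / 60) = 3551/60 = 59.18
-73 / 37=-1.97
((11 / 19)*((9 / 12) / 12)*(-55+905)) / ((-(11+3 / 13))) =-60775/22192 = -2.74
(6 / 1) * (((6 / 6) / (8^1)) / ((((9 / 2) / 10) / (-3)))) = -5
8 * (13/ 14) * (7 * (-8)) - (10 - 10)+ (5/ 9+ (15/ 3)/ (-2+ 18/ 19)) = -15127/36 = -420.19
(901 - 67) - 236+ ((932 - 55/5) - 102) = 1417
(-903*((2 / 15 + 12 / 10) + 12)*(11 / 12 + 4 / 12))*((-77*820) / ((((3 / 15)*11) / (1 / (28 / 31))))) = 478213750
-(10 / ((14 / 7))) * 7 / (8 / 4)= -35/2 = -17.50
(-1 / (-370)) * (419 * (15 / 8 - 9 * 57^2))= -33111.33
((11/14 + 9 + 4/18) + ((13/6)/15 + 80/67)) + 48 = 417502/7035 = 59.35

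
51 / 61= 0.84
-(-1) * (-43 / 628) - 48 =-30187/628 = -48.07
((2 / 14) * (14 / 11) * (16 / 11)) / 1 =32/121 = 0.26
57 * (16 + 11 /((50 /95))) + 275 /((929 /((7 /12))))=117247567/55740 = 2103.47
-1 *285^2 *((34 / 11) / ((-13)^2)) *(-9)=24854850/1859 = 13370.01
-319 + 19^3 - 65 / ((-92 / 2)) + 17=6558.41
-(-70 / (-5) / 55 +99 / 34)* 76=-240.64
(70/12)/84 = 0.07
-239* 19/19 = -239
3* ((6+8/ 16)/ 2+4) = 21.75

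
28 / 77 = 0.36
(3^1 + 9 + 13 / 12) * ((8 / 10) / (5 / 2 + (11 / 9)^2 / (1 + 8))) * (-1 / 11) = -76302/213785 = -0.36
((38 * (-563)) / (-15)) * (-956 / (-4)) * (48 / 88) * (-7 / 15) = -71584324/825 = -86768.88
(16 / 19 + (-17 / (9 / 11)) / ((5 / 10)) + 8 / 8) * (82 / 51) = -556862/8721 = -63.85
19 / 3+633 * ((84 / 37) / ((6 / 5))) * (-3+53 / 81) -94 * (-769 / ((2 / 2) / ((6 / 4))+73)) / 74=-615866450/220779 = -2789.52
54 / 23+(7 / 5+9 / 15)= 4.35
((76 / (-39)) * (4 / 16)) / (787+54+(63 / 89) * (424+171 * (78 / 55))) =-93005/250619811 = 0.00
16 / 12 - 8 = -20/3 = -6.67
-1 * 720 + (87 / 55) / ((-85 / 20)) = -673548/935 = -720.37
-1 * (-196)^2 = -38416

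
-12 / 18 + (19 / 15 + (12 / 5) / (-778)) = 1161/1945 = 0.60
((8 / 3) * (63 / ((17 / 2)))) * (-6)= -2016/17 = -118.59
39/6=13/2 = 6.50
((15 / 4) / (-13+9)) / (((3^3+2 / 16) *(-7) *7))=15/21266 = 0.00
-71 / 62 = -1.15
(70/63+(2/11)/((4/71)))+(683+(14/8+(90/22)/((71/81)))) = 1773239/2556 = 693.76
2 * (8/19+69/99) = 2.24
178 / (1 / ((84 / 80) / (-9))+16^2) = 623/866 = 0.72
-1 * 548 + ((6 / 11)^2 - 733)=-154965/121 = -1280.70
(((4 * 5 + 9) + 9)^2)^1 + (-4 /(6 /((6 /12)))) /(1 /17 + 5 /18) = 148630/103 = 1443.01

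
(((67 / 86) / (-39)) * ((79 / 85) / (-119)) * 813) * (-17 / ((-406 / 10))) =1434403/27007526 = 0.05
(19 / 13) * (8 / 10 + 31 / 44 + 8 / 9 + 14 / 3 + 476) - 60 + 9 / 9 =16654061/25740 = 647.01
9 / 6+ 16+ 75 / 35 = 275/14 = 19.64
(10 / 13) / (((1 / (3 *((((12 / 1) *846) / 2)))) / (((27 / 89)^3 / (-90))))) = -33303636/9164597 = -3.63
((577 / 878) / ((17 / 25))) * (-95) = -1370375/14926 = -91.81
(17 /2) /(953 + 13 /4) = 2/225 = 0.01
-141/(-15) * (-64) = -3008/5 = -601.60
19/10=1.90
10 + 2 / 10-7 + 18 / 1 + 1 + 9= 156/5 = 31.20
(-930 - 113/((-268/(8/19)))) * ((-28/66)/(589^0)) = 16571296/42009 = 394.47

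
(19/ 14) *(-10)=-95/7 = -13.57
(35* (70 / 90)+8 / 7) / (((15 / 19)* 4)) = 8.98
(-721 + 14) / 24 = -707/24 = -29.46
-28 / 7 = -4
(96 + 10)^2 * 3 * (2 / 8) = 8427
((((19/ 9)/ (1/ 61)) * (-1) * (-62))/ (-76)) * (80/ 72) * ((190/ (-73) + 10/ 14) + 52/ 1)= -242114185/41391 = -5849.44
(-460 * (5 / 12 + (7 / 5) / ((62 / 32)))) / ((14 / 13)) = -486.62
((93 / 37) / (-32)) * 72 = -837/148 = -5.66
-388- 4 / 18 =-3494/9 = -388.22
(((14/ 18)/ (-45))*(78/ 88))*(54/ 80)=-91/8800 = -0.01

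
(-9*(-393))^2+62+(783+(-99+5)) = 12511120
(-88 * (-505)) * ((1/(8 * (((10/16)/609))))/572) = 123018/13 = 9462.92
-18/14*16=-144/7 = -20.57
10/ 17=0.59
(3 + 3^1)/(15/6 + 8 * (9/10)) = 60/97 = 0.62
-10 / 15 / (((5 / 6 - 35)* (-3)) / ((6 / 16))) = -1/410 = 0.00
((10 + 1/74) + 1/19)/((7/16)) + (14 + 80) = 575798/4921 = 117.01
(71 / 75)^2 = 5041/5625 = 0.90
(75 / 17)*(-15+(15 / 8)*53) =50625/136 = 372.24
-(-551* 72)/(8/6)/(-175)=-29754/175 = -170.02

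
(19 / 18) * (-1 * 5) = -95/18 = -5.28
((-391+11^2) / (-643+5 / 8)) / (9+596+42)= 240/369437 = 0.00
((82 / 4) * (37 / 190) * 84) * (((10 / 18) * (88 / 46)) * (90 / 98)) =1001220/3059 = 327.30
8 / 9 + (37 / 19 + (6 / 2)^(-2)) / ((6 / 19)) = 200/27 = 7.41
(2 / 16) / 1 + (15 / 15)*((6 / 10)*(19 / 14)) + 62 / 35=759/280 = 2.71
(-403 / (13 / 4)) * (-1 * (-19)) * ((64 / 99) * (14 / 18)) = -1184.61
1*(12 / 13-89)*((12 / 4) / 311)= -3435/4043 = -0.85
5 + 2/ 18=46/9 = 5.11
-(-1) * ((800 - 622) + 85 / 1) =263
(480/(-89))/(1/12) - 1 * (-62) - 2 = -420/89 = -4.72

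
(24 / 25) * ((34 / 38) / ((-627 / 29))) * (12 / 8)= -5916/99275 = -0.06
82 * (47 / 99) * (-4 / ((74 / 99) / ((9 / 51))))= -23124/629 = -36.76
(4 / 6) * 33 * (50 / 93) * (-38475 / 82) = -7053750/1271 = -5549.76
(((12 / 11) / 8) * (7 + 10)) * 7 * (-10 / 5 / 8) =-357/88 = -4.06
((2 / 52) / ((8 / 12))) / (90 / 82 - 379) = -123/805688 = 0.00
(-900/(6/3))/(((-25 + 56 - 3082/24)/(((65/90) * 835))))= 19500/7 = 2785.71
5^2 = 25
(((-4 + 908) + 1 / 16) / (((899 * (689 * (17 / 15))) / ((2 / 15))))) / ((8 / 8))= 14465/84239896 = 0.00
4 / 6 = 0.67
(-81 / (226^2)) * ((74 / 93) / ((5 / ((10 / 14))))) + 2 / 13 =11070505/72042698 = 0.15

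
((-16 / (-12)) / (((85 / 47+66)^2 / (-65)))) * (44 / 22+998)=-574340000/30470907 = -18.85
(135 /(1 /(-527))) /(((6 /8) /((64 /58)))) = -3035520/29 = -104673.10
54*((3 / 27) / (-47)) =-6/47 = -0.13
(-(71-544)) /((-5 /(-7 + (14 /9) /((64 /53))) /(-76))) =-2956723/72 = -41065.60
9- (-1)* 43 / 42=421/42 = 10.02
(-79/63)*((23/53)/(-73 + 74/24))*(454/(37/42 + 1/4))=13198688/4224365 = 3.12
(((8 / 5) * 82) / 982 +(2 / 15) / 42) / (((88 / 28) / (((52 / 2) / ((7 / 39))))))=715039/113421 = 6.30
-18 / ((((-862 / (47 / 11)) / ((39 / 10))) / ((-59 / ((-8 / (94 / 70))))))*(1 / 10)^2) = 45746181/132748 = 344.61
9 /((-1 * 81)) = -1/9 = -0.11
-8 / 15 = -0.53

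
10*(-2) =-20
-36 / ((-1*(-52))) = -9/13 = -0.69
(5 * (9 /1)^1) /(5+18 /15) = 225/31 = 7.26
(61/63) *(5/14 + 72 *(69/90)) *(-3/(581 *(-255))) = 237229/217787850 = 0.00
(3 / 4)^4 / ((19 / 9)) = 729/4864 = 0.15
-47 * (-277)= 13019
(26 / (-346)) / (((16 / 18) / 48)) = -702/173 = -4.06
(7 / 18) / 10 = 7/180 = 0.04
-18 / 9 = -2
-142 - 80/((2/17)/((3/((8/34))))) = -8812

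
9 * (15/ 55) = 2.45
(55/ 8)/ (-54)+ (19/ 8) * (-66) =-67771/432 = -156.88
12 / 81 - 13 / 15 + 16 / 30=-5/27 = -0.19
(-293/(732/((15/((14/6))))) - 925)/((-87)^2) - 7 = -92079259/12927852 = -7.12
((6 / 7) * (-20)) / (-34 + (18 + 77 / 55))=600/511 = 1.17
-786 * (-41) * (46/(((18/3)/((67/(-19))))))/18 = -8276711/171 = -48401.82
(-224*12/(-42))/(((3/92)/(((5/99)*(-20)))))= -588800/297 = -1982.49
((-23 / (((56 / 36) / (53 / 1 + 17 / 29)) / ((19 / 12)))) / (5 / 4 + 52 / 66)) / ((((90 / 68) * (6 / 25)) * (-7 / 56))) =120944120/7801 = 15503.67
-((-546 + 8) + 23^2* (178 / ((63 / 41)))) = -3826748/63 = -60742.03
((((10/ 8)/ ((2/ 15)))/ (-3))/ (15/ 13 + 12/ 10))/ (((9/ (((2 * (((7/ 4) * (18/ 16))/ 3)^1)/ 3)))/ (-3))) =11375/58752 = 0.19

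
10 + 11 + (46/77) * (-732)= -416.30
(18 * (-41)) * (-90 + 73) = 12546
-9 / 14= -0.64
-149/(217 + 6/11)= -1639/2393 = -0.68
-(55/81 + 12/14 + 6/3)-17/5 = -19664/2835 = -6.94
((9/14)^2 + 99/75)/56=8493/274400 = 0.03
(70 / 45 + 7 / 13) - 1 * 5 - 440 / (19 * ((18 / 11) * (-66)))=-17950/6669 = -2.69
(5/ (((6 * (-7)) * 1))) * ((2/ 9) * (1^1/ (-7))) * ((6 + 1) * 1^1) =5/189 = 0.03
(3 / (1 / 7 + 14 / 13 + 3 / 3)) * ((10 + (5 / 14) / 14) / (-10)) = -15327/11312 = -1.35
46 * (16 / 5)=736/5 = 147.20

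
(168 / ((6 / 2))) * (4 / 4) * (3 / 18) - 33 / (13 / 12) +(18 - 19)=-863/39 = -22.13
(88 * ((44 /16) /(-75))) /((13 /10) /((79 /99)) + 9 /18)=-19118/12615 = -1.52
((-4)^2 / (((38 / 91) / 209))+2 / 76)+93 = 307839/38 = 8101.03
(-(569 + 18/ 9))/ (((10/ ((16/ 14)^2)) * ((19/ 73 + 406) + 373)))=-666928/6968535 = -0.10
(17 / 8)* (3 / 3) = 2.12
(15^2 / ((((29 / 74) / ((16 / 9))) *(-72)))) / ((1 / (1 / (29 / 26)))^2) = -2501200/219501 = -11.39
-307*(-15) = 4605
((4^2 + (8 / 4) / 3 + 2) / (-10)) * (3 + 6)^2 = -151.20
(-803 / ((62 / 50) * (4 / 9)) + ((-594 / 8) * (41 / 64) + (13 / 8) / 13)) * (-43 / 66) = 513406885/523776 = 980.20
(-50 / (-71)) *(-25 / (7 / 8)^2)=-80000/3479 = -23.00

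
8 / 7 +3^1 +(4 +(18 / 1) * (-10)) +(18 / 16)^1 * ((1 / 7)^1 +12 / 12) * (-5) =-1248/7 = -178.29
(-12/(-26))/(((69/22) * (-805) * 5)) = -44/1203475 = 0.00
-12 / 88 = -3/22 = -0.14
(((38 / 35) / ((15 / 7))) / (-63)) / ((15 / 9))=-38/7875 = 0.00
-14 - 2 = -16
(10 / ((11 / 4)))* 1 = 40/11 = 3.64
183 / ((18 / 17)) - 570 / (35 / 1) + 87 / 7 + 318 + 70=23393/42 = 556.98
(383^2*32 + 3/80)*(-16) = -375523843/5 = -75104768.60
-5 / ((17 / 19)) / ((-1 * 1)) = 95/17 = 5.59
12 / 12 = 1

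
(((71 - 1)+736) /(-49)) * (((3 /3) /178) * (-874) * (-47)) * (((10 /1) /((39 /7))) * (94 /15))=-239402584/5607 = -42697.09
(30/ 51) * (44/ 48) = 55/102 = 0.54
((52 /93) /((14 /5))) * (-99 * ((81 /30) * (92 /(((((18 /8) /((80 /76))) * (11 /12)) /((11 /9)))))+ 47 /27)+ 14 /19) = -16419910/5301 = -3097.51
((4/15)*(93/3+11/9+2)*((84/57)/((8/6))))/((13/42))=120736/3705 = 32.59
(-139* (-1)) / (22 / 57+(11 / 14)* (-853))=-110922/534523 = -0.21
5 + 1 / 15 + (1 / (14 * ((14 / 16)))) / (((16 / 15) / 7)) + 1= 2773/420 = 6.60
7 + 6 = 13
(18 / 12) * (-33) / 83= -99/166 = -0.60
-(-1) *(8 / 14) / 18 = 2/63 = 0.03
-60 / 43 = -1.40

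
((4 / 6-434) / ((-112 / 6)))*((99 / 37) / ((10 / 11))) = 70785/1036 = 68.33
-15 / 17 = -0.88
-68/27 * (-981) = 7412/3 = 2470.67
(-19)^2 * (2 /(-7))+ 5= -687/7 = -98.14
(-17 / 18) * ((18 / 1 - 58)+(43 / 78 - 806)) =1121065/1404 = 798.48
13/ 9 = 1.44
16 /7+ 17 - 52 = -32.71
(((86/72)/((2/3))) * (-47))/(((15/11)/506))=-31246.91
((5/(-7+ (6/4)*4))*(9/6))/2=-15/4 = -3.75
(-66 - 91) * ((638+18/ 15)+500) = -894272/5 = -178854.40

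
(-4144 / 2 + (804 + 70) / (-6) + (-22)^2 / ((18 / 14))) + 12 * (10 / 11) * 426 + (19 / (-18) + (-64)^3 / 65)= -15804227/12870 = -1227.99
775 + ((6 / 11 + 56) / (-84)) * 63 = 16117/22 = 732.59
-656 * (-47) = 30832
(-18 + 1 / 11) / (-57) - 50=-31153/627 = -49.69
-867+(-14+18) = -863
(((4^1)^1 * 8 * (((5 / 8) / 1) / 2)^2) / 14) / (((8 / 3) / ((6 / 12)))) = 75/1792 = 0.04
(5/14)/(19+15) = 5/476 = 0.01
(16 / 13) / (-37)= -16/481 = -0.03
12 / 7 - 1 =5/7 = 0.71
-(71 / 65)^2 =-5041/4225 = -1.19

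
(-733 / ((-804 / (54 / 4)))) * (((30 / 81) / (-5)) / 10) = -0.09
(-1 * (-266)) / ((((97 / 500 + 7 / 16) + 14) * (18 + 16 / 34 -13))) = 9044000/2721459 = 3.32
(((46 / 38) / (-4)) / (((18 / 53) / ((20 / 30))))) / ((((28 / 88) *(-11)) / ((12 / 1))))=2438/1197 = 2.04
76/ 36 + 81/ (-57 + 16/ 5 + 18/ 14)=9407/16542 = 0.57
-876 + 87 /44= -38457/44 = -874.02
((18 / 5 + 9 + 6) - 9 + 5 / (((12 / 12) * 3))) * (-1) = -169/15 = -11.27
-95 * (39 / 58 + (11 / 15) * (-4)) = 37373/174 = 214.79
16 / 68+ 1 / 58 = 0.25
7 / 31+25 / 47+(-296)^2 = 127657616/1457 = 87616.76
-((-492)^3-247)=119095735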